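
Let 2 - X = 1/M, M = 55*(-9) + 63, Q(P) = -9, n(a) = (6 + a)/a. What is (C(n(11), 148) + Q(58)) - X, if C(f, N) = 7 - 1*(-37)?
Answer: 14255/432 ≈ 32.998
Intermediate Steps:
n(a) = (6 + a)/a
C(f, N) = 44 (C(f, N) = 7 + 37 = 44)
M = -432 (M = -495 + 63 = -432)
X = 865/432 (X = 2 - 1/(-432) = 2 - 1*(-1/432) = 2 + 1/432 = 865/432 ≈ 2.0023)
(C(n(11), 148) + Q(58)) - X = (44 - 9) - 1*865/432 = 35 - 865/432 = 14255/432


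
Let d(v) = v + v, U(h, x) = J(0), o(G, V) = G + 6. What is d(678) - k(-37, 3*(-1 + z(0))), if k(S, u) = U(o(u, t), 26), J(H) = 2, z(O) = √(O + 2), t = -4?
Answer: 1354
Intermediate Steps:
z(O) = √(2 + O)
o(G, V) = 6 + G
U(h, x) = 2
d(v) = 2*v
k(S, u) = 2
d(678) - k(-37, 3*(-1 + z(0))) = 2*678 - 1*2 = 1356 - 2 = 1354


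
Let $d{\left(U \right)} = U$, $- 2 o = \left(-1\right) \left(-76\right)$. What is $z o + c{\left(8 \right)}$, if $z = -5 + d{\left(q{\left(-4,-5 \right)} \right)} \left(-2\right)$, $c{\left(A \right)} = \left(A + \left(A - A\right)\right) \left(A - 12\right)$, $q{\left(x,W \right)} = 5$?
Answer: $538$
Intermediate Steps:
$c{\left(A \right)} = A \left(-12 + A\right)$ ($c{\left(A \right)} = \left(A + 0\right) \left(-12 + A\right) = A \left(-12 + A\right)$)
$o = -38$ ($o = - \frac{\left(-1\right) \left(-76\right)}{2} = \left(- \frac{1}{2}\right) 76 = -38$)
$z = -15$ ($z = -5 + 5 \left(-2\right) = -5 - 10 = -15$)
$z o + c{\left(8 \right)} = \left(-15\right) \left(-38\right) + 8 \left(-12 + 8\right) = 570 + 8 \left(-4\right) = 570 - 32 = 538$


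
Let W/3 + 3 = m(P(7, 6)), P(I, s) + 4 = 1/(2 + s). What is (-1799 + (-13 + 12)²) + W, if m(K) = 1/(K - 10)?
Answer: -66867/37 ≈ -1807.2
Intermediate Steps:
P(I, s) = -4 + 1/(2 + s)
m(K) = 1/(-10 + K)
W = -341/37 (W = -9 + 3/(-10 + (-7 - 4*6)/(2 + 6)) = -9 + 3/(-10 + (-7 - 24)/8) = -9 + 3/(-10 + (⅛)*(-31)) = -9 + 3/(-10 - 31/8) = -9 + 3/(-111/8) = -9 + 3*(-8/111) = -9 - 8/37 = -341/37 ≈ -9.2162)
(-1799 + (-13 + 12)²) + W = (-1799 + (-13 + 12)²) - 341/37 = (-1799 + (-1)²) - 341/37 = (-1799 + 1) - 341/37 = -1798 - 341/37 = -66867/37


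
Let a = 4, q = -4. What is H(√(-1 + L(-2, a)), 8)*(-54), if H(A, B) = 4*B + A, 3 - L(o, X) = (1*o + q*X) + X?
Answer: -1944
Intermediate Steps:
L(o, X) = 3 - o + 3*X (L(o, X) = 3 - ((1*o - 4*X) + X) = 3 - ((o - 4*X) + X) = 3 - (o - 3*X) = 3 + (-o + 3*X) = 3 - o + 3*X)
H(A, B) = A + 4*B
H(√(-1 + L(-2, a)), 8)*(-54) = (√(-1 + (3 - 1*(-2) + 3*4)) + 4*8)*(-54) = (√(-1 + (3 + 2 + 12)) + 32)*(-54) = (√(-1 + 17) + 32)*(-54) = (√16 + 32)*(-54) = (4 + 32)*(-54) = 36*(-54) = -1944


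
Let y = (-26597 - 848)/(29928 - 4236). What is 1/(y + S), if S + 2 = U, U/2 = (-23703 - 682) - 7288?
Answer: -25692/1627564261 ≈ -1.5786e-5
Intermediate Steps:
U = -63346 (U = 2*((-23703 - 682) - 7288) = 2*(-24385 - 7288) = 2*(-31673) = -63346)
S = -63348 (S = -2 - 63346 = -63348)
y = -27445/25692 ≈ -1.0682
1/(y + S) = 1/(-27445/25692 - 63348) = 1/(-1627564261/25692) = -25692/1627564261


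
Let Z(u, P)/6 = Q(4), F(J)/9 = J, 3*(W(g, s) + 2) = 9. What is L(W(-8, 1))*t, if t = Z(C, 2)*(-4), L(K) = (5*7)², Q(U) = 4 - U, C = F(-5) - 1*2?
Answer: 0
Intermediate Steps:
W(g, s) = 1 (W(g, s) = -2 + (⅓)*9 = -2 + 3 = 1)
F(J) = 9*J
C = -47 (C = 9*(-5) - 1*2 = -45 - 2 = -47)
Z(u, P) = 0 (Z(u, P) = 6*(4 - 1*4) = 6*(4 - 4) = 6*0 = 0)
L(K) = 1225 (L(K) = 35² = 1225)
t = 0 (t = 0*(-4) = 0)
L(W(-8, 1))*t = 1225*0 = 0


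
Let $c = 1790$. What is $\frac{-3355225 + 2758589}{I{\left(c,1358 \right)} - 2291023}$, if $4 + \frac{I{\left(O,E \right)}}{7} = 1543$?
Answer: $\frac{298318}{1140125} \approx 0.26165$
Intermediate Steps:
$I{\left(O,E \right)} = 10773$ ($I{\left(O,E \right)} = -28 + 7 \cdot 1543 = -28 + 10801 = 10773$)
$\frac{-3355225 + 2758589}{I{\left(c,1358 \right)} - 2291023} = \frac{-3355225 + 2758589}{10773 - 2291023} = - \frac{596636}{-2280250} = \left(-596636\right) \left(- \frac{1}{2280250}\right) = \frac{298318}{1140125}$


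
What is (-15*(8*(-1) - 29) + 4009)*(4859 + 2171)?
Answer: 32084920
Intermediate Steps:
(-15*(8*(-1) - 29) + 4009)*(4859 + 2171) = (-15*(-8 - 29) + 4009)*7030 = (-15*(-37) + 4009)*7030 = (555 + 4009)*7030 = 4564*7030 = 32084920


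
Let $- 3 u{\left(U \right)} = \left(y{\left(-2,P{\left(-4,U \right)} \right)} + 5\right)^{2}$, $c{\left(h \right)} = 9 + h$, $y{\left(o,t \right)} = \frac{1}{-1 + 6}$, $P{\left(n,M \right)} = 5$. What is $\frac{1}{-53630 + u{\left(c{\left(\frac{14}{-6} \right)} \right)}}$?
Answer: $- \frac{75}{4022926} \approx -1.8643 \cdot 10^{-5}$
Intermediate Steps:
$y{\left(o,t \right)} = \frac{1}{5}$
$u{\left(U \right)} = - \frac{676}{75}$ ($u{\left(U \right)} = - \frac{\left(\frac{1}{5} + 5\right)^{2}}{3} = - \frac{\left(\frac{26}{5}\right)^{2}}{3} = \left(- \frac{1}{3}\right) \frac{676}{25} = - \frac{676}{75}$)
$\frac{1}{-53630 + u{\left(c{\left(\frac{14}{-6} \right)} \right)}} = \frac{1}{-53630 - \frac{676}{75}} = \frac{1}{- \frac{4022926}{75}} = - \frac{75}{4022926}$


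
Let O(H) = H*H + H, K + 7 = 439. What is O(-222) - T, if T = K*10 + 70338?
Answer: -25596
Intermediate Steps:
K = 432 (K = -7 + 439 = 432)
O(H) = H + H² (O(H) = H² + H = H + H²)
T = 74658 (T = 432*10 + 70338 = 4320 + 70338 = 74658)
O(-222) - T = -222*(1 - 222) - 1*74658 = -222*(-221) - 74658 = 49062 - 74658 = -25596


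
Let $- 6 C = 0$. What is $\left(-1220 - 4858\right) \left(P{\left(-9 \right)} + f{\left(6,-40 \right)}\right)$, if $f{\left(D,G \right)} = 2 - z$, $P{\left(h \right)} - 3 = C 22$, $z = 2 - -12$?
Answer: $54702$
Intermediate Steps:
$C = 0$ ($C = \left(- \frac{1}{6}\right) 0 = 0$)
$z = 14$ ($z = 2 + 12 = 14$)
$P{\left(h \right)} = 3$ ($P{\left(h \right)} = 3 + 0 \cdot 22 = 3 + 0 = 3$)
$f{\left(D,G \right)} = -12$ ($f{\left(D,G \right)} = 2 - 14 = -12$)
$\left(-1220 - 4858\right) \left(P{\left(-9 \right)} + f{\left(6,-40 \right)}\right) = \left(-1220 - 4858\right) \left(3 - 12\right) = \left(-6078\right) \left(-9\right) = 54702$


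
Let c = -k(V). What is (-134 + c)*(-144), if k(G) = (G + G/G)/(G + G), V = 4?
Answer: 19386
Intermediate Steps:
k(G) = (1 + G)/(2*G) (k(G) = (G + 1)/((2*G)) = (1 + G)*(1/(2*G)) = (1 + G)/(2*G))
c = -5/8 (c = -(1 + 4)/(2*4) = -5/(2*4) = -1*5/8 = -5/8 ≈ -0.62500)
(-134 + c)*(-144) = (-134 - 5/8)*(-144) = -1077/8*(-144) = 19386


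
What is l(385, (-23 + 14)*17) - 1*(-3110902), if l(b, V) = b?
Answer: 3111287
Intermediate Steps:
l(385, (-23 + 14)*17) - 1*(-3110902) = 385 - 1*(-3110902) = 385 + 3110902 = 3111287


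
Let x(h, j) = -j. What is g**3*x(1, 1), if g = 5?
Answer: -125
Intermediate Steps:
g**3*x(1, 1) = 5**3*(-1*1) = 125*(-1) = -125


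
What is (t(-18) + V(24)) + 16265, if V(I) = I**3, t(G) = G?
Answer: 30071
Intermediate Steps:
(t(-18) + V(24)) + 16265 = (-18 + 24**3) + 16265 = (-18 + 13824) + 16265 = 13806 + 16265 = 30071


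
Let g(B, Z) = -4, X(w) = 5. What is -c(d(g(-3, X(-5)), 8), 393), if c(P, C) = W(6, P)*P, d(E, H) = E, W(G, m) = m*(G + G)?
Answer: -192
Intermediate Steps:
W(G, m) = 2*G*m (W(G, m) = m*(2*G) = 2*G*m)
c(P, C) = 12*P² (c(P, C) = (2*6*P)*P = (12*P)*P = 12*P²)
-c(d(g(-3, X(-5)), 8), 393) = -12*(-4)² = -12*16 = -1*192 = -192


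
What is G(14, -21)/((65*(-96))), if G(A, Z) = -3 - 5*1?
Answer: 1/780 ≈ 0.0012821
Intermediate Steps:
G(A, Z) = -8 (G(A, Z) = -3 - 5 = -8)
G(14, -21)/((65*(-96))) = -8/(65*(-96)) = -8/(-6240) = -8*(-1/6240) = 1/780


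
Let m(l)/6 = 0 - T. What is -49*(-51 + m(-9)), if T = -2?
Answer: 1911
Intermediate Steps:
m(l) = 12 (m(l) = 6*(0 - 1*(-2)) = 6*(0 + 2) = 6*2 = 12)
-49*(-51 + m(-9)) = -49*(-51 + 12) = -49*(-39) = 1911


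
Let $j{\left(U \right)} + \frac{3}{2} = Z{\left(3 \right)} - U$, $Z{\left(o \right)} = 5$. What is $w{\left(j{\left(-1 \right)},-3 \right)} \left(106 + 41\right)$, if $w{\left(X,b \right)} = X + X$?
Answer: $1323$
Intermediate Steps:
$j{\left(U \right)} = \frac{7}{2} - U$ ($j{\left(U \right)} = - \frac{3}{2} - \left(-5 + U\right) = \frac{7}{2} - U$)
$w{\left(X,b \right)} = 2 X$
$w{\left(j{\left(-1 \right)},-3 \right)} \left(106 + 41\right) = 2 \left(\frac{7}{2} - -1\right) \left(106 + 41\right) = 2 \left(\frac{7}{2} + 1\right) 147 = 2 \cdot \frac{9}{2} \cdot 147 = 9 \cdot 147 = 1323$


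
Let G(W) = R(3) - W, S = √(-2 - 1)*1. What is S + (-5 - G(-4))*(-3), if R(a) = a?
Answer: 36 + I*√3 ≈ 36.0 + 1.732*I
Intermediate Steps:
S = I*√3 (S = √(-3)*1 = (I*√3)*1 = I*√3 ≈ 1.732*I)
G(W) = 3 - W
S + (-5 - G(-4))*(-3) = I*√3 + (-5 - (3 - 1*(-4)))*(-3) = I*√3 + (-5 - (3 + 4))*(-3) = I*√3 + (-5 - 1*7)*(-3) = I*√3 + (-5 - 7)*(-3) = I*√3 - 12*(-3) = I*√3 + 36 = 36 + I*√3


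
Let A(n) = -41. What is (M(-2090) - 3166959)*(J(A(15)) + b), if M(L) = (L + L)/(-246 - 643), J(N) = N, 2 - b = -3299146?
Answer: -1326911378874671/127 ≈ -1.0448e+13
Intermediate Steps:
b = 3299148 (b = 2 - 1*(-3299146) = 2 + 3299146 = 3299148)
M(L) = -2*L/889 (M(L) = (2*L)/(-889) = (2*L)*(-1/889) = -2*L/889)
(M(-2090) - 3166959)*(J(A(15)) + b) = (-2/889*(-2090) - 3166959)*(-41 + 3299148) = (4180/889 - 3166959)*3299107 = -2815422371/889*3299107 = -1326911378874671/127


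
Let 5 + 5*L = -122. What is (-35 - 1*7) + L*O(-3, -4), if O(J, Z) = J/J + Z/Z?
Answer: -464/5 ≈ -92.800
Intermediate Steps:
L = -127/5 (L = -1 + (⅕)*(-122) = -1 - 122/5 = -127/5 ≈ -25.400)
O(J, Z) = 2 (O(J, Z) = 1 + 1 = 2)
(-35 - 1*7) + L*O(-3, -4) = (-35 - 1*7) - 127/5*2 = (-35 - 7) - 254/5 = -42 - 254/5 = -464/5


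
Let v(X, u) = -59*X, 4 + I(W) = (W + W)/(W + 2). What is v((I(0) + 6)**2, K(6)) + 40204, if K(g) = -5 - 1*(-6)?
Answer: 39968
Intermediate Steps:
I(W) = -4 + 2*W/(2 + W) (I(W) = -4 + (W + W)/(W + 2) = -4 + (2*W)/(2 + W) = -4 + 2*W/(2 + W))
K(g) = 1 (K(g) = -5 + 6 = 1)
v((I(0) + 6)**2, K(6)) + 40204 = -59*(2*(-4 - 1*0)/(2 + 0) + 6)**2 + 40204 = -59*(2*(-4 + 0)/2 + 6)**2 + 40204 = -59*(2*(1/2)*(-4) + 6)**2 + 40204 = -59*(-4 + 6)**2 + 40204 = -59*2**2 + 40204 = -59*4 + 40204 = -236 + 40204 = 39968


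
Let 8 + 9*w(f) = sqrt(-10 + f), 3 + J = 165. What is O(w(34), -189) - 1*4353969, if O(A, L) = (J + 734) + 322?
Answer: -4352751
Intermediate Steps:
J = 162 (J = -3 + 165 = 162)
w(f) = -8/9 + sqrt(-10 + f)/9
O(A, L) = 1218 (O(A, L) = (162 + 734) + 322 = 896 + 322 = 1218)
O(w(34), -189) - 1*4353969 = 1218 - 1*4353969 = 1218 - 4353969 = -4352751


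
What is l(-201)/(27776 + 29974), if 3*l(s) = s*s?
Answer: 4489/19250 ≈ 0.23319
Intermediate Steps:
l(s) = s²/3 (l(s) = (s*s)/3 = s²/3)
l(-201)/(27776 + 29974) = ((⅓)*(-201)²)/(27776 + 29974) = ((⅓)*40401)/57750 = 13467*(1/57750) = 4489/19250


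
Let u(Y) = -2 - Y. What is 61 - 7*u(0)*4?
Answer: 117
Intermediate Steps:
61 - 7*u(0)*4 = 61 - 7*(-2 - 1*0)*4 = 61 - 7*(-2 + 0)*4 = 61 - 7*(-2)*4 = 61 + 14*4 = 61 + 56 = 117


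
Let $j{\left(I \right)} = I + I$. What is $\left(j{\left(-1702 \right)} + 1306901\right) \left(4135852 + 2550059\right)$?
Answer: $8715064930767$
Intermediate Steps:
$j{\left(I \right)} = 2 I$
$\left(j{\left(-1702 \right)} + 1306901\right) \left(4135852 + 2550059\right) = \left(2 \left(-1702\right) + 1306901\right) \left(4135852 + 2550059\right) = \left(-3404 + 1306901\right) 6685911 = 1303497 \cdot 6685911 = 8715064930767$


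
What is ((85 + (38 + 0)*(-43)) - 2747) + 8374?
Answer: 4078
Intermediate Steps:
((85 + (38 + 0)*(-43)) - 2747) + 8374 = ((85 + 38*(-43)) - 2747) + 8374 = ((85 - 1634) - 2747) + 8374 = (-1549 - 2747) + 8374 = -4296 + 8374 = 4078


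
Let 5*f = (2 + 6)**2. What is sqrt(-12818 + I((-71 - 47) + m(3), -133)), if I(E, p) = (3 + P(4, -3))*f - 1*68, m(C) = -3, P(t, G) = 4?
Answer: I*sqrt(319910)/5 ≈ 113.12*I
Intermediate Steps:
f = 64/5 (f = (2 + 6)**2/5 = (1/5)*8**2 = (1/5)*64 = 64/5 ≈ 12.800)
I(E, p) = 108/5 (I(E, p) = (3 + 4)*(64/5) - 1*68 = 7*(64/5) - 68 = 448/5 - 68 = 108/5)
sqrt(-12818 + I((-71 - 47) + m(3), -133)) = sqrt(-12818 + 108/5) = sqrt(-63982/5) = I*sqrt(319910)/5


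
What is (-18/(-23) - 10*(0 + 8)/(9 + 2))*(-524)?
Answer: 860408/253 ≈ 3400.8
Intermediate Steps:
(-18/(-23) - 10*(0 + 8)/(9 + 2))*(-524) = (-18*(-1/23) - 10/(11/8))*(-524) = (18/23 - 10/(11*(1/8)))*(-524) = (18/23 - 10/11/8)*(-524) = (18/23 - 10*8/11)*(-524) = (18/23 - 80/11)*(-524) = -1642/253*(-524) = 860408/253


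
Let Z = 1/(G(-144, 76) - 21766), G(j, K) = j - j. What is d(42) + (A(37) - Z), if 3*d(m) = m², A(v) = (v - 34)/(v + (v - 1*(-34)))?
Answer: 230382245/391788 ≈ 588.03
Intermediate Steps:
G(j, K) = 0
A(v) = (-34 + v)/(34 + 2*v) (A(v) = (-34 + v)/(v + (v + 34)) = (-34 + v)/(v + (34 + v)) = (-34 + v)/(34 + 2*v))
d(m) = m²/3
Z = -1/21766 (Z = 1/(0 - 21766) = 1/(-21766) = -1/21766 ≈ -4.5943e-5)
d(42) + (A(37) - Z) = (⅓)*42² + ((-34 + 37)/(2*(17 + 37)) - 1*(-1/21766)) = (⅓)*1764 + ((½)*3/54 + 1/21766) = 588 + ((½)*(1/54)*3 + 1/21766) = 588 + (1/36 + 1/21766) = 588 + 10901/391788 = 230382245/391788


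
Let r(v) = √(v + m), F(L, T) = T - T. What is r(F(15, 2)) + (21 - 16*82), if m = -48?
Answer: -1291 + 4*I*√3 ≈ -1291.0 + 6.9282*I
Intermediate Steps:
F(L, T) = 0
r(v) = √(-48 + v) (r(v) = √(v - 48) = √(-48 + v))
r(F(15, 2)) + (21 - 16*82) = √(-48 + 0) + (21 - 16*82) = √(-48) + (21 - 1312) = 4*I*√3 - 1291 = -1291 + 4*I*√3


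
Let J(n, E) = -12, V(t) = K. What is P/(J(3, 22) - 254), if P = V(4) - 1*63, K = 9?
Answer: 27/133 ≈ 0.20301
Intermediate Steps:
V(t) = 9
P = -54 (P = 9 - 1*63 = 9 - 63 = -54)
P/(J(3, 22) - 254) = -54/(-12 - 254) = -54/(-266) = -1/266*(-54) = 27/133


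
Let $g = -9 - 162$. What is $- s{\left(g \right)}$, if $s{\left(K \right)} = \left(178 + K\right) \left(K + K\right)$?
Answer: $2394$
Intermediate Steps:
$g = -171$
$s{\left(K \right)} = 2 K \left(178 + K\right)$ ($s{\left(K \right)} = \left(178 + K\right) 2 K = 2 K \left(178 + K\right)$)
$- s{\left(g \right)} = - 2 \left(-171\right) \left(178 - 171\right) = - 2 \left(-171\right) 7 = \left(-1\right) \left(-2394\right) = 2394$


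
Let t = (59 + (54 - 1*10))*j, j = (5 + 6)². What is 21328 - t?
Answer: 8865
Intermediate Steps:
j = 121 (j = 11² = 121)
t = 12463 (t = (59 + (54 - 1*10))*121 = (59 + (54 - 10))*121 = (59 + 44)*121 = 103*121 = 12463)
21328 - t = 21328 - 1*12463 = 21328 - 12463 = 8865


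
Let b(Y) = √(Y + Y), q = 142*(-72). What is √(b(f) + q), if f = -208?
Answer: 2*√(-2556 + I*√26) ≈ 0.10086 + 101.11*I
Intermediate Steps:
q = -10224
b(Y) = √2*√Y (b(Y) = √(2*Y) = √2*√Y)
√(b(f) + q) = √(√2*√(-208) - 10224) = √(√2*(4*I*√13) - 10224) = √(4*I*√26 - 10224) = √(-10224 + 4*I*√26)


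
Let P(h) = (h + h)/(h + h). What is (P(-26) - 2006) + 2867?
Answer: 862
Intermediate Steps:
P(h) = 1 (P(h) = (2*h)/((2*h)) = (2*h)*(1/(2*h)) = 1)
(P(-26) - 2006) + 2867 = (1 - 2006) + 2867 = -2005 + 2867 = 862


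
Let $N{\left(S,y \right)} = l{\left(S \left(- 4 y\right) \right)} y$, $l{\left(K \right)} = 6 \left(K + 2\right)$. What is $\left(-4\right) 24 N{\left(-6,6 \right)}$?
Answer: $-504576$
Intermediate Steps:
$l{\left(K \right)} = 12 + 6 K$ ($l{\left(K \right)} = 6 \left(2 + K\right) = 12 + 6 K$)
$N{\left(S,y \right)} = y \left(12 - 24 S y\right)$ ($N{\left(S,y \right)} = \left(12 + 6 S \left(- 4 y\right)\right) y = \left(12 + 6 \left(- 4 S y\right)\right) y = \left(12 - 24 S y\right) y = y \left(12 - 24 S y\right)$)
$\left(-4\right) 24 N{\left(-6,6 \right)} = \left(-4\right) 24 \cdot 12 \cdot 6 \left(1 - \left(-12\right) 6\right) = - 96 \cdot 12 \cdot 6 \left(1 + 72\right) = - 96 \cdot 12 \cdot 6 \cdot 73 = \left(-96\right) 5256 = -504576$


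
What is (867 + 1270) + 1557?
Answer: 3694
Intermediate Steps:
(867 + 1270) + 1557 = 2137 + 1557 = 3694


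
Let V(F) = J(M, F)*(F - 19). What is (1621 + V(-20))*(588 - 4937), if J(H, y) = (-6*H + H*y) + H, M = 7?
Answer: -36731654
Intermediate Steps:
J(H, y) = -5*H + H*y
V(F) = (-35 + 7*F)*(-19 + F) (V(F) = (7*(-5 + F))*(F - 19) = (-35 + 7*F)*(-19 + F))
(1621 + V(-20))*(588 - 4937) = (1621 + 7*(-19 - 20)*(-5 - 20))*(588 - 4937) = (1621 + 7*(-39)*(-25))*(-4349) = (1621 + 6825)*(-4349) = 8446*(-4349) = -36731654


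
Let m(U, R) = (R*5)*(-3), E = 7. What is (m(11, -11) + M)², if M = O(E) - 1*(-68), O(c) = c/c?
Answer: 54756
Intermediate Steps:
m(U, R) = -15*R (m(U, R) = (5*R)*(-3) = -15*R)
O(c) = 1
M = 69 (M = 1 - 1*(-68) = 1 + 68 = 69)
(m(11, -11) + M)² = (-15*(-11) + 69)² = (165 + 69)² = 234² = 54756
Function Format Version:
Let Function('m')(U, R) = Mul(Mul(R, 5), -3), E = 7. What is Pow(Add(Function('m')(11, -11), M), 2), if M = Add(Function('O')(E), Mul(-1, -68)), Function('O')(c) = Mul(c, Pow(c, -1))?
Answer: 54756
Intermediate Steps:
Function('m')(U, R) = Mul(-15, R) (Function('m')(U, R) = Mul(Mul(5, R), -3) = Mul(-15, R))
Function('O')(c) = 1
M = 69 (M = Add(1, Mul(-1, -68)) = Add(1, 68) = 69)
Pow(Add(Function('m')(11, -11), M), 2) = Pow(Add(Mul(-15, -11), 69), 2) = Pow(Add(165, 69), 2) = Pow(234, 2) = 54756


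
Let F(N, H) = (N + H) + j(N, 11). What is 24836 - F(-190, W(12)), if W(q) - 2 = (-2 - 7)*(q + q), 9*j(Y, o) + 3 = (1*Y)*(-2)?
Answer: 226783/9 ≈ 25198.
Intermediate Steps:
j(Y, o) = -⅓ - 2*Y/9 (j(Y, o) = -⅓ + ((1*Y)*(-2))/9 = -⅓ + (Y*(-2))/9 = -⅓ + (-2*Y)/9 = -⅓ - 2*Y/9)
W(q) = 2 - 18*q (W(q) = 2 + (-2 - 7)*(q + q) = 2 - 18*q)
F(N, H) = -⅓ + H + 7*N/9 (F(N, H) = (N + H) + (-⅓ - 2*N/9) = (H + N) + (-⅓ - 2*N/9) = -⅓ + H + 7*N/9)
24836 - F(-190, W(12)) = 24836 - (-⅓ + (2 - 18*12) + (7/9)*(-190)) = 24836 - (-⅓ + (2 - 216) - 1330/9) = 24836 - (-⅓ - 214 - 1330/9) = 24836 - 1*(-3259/9) = 24836 + 3259/9 = 226783/9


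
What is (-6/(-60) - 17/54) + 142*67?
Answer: 1284361/135 ≈ 9513.8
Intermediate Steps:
(-6/(-60) - 17/54) + 142*67 = (-6*(-1/60) - 17*1/54) + 9514 = (1/10 - 17/54) + 9514 = -29/135 + 9514 = 1284361/135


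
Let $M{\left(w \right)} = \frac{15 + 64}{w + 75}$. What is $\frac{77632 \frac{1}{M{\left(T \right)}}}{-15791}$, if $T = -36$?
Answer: $- \frac{3027648}{1247489} \approx -2.427$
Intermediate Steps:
$M{\left(w \right)} = \frac{79}{75 + w}$
$\frac{77632 \frac{1}{M{\left(T \right)}}}{-15791} = \frac{77632 \frac{1}{79 \frac{1}{75 - 36}}}{-15791} = \frac{77632}{79 \cdot \frac{1}{39}} \left(- \frac{1}{15791}\right) = \frac{77632}{\frac{79}{39}} \left(- \frac{1}{15791}\right) = 77632 \cdot \frac{39}{79} \left(- \frac{1}{15791}\right) = \frac{3027648}{79} \left(- \frac{1}{15791}\right) = - \frac{3027648}{1247489}$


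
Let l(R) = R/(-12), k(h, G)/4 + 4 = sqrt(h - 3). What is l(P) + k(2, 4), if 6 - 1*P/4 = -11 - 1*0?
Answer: -65/3 + 4*I ≈ -21.667 + 4.0*I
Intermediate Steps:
P = 68 (P = 24 - 4*(-11 - 1*0) = 24 - 4*(-11 + 0) = 24 - 4*(-11) = 24 + 44 = 68)
k(h, G) = -16 + 4*sqrt(-3 + h) (k(h, G) = -16 + 4*sqrt(h - 3) = -16 + 4*sqrt(-3 + h))
l(R) = -R/12 (l(R) = R*(-1/12) = -R/12)
l(P) + k(2, 4) = -1/12*68 + (-16 + 4*sqrt(-3 + 2)) = -17/3 + (-16 + 4*sqrt(-1)) = -17/3 + (-16 + 4*I) = -65/3 + 4*I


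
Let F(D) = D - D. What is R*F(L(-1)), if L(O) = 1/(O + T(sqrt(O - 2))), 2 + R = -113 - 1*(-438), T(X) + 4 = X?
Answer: 0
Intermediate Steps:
T(X) = -4 + X
R = 323 (R = -2 + (-113 - 1*(-438)) = -2 + (-113 + 438) = -2 + 325 = 323)
L(O) = 1/(-4 + O + sqrt(-2 + O)) (L(O) = 1/(O + (-4 + sqrt(O - 2))) = 1/(O + (-4 + sqrt(-2 + O))) = 1/(-4 + O + sqrt(-2 + O)))
F(D) = 0
R*F(L(-1)) = 323*0 = 0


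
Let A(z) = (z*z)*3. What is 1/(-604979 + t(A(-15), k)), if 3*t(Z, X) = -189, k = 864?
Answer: -1/605042 ≈ -1.6528e-6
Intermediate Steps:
A(z) = 3*z² (A(z) = z²*3 = 3*z²)
t(Z, X) = -63 (t(Z, X) = (⅓)*(-189) = -63)
1/(-604979 + t(A(-15), k)) = 1/(-604979 - 63) = 1/(-605042) = -1/605042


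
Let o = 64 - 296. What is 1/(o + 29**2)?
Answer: 1/609 ≈ 0.0016420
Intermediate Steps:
o = -232
1/(o + 29**2) = 1/(-232 + 29**2) = 1/(-232 + 841) = 1/609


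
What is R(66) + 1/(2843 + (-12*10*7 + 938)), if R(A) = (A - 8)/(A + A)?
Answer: 85355/194106 ≈ 0.43973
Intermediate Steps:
R(A) = (-8 + A)/(2*A) (R(A) = (-8 + A)/((2*A)) = (-8 + A)*(1/(2*A)) = (-8 + A)/(2*A))
R(66) + 1/(2843 + (-12*10*7 + 938)) = (½)*(-8 + 66)/66 + 1/(2843 + (-12*10*7 + 938)) = (½)*(1/66)*58 + 1/(2843 + (-120*7 + 938)) = 29/66 + 1/(2843 + (-840 + 938)) = 29/66 + 1/(2843 + 98) = 29/66 + 1/2941 = 85355/194106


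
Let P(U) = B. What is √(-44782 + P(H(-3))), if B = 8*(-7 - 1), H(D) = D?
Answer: I*√44846 ≈ 211.77*I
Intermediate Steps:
B = -64 (B = 8*(-8) = -64)
P(U) = -64
√(-44782 + P(H(-3))) = √(-44782 - 64) = √(-44846) = I*√44846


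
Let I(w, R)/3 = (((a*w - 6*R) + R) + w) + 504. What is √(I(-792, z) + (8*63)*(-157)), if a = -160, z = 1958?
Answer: 11*√2238 ≈ 520.38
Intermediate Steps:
I(w, R) = 1512 - 477*w - 15*R (I(w, R) = 3*((((-160*w - 6*R) + R) + w) + 504) = 3*(((-160*w - 5*R) + w) + 504) = 3*((-159*w - 5*R) + 504) = 3*(504 - 159*w - 5*R) = 1512 - 477*w - 15*R)
√(I(-792, z) + (8*63)*(-157)) = √((1512 - 477*(-792) - 15*1958) + (8*63)*(-157)) = √((1512 + 377784 - 29370) + 504*(-157)) = √(349926 - 79128) = √270798 = 11*√2238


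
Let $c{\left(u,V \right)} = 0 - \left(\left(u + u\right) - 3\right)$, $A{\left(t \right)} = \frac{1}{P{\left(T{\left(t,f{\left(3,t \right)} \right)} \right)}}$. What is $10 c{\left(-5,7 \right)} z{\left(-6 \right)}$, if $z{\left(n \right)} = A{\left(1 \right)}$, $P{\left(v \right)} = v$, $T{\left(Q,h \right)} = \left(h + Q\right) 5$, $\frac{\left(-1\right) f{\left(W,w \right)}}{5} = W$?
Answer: $- \frac{13}{7} \approx -1.8571$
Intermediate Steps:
$f{\left(W,w \right)} = - 5 W$
$T{\left(Q,h \right)} = 5 Q + 5 h$ ($T{\left(Q,h \right)} = \left(Q + h\right) 5 = 5 Q + 5 h$)
$A{\left(t \right)} = \frac{1}{-75 + 5 t}$ ($A{\left(t \right)} = \frac{1}{5 t + 5 \left(\left(-5\right) 3\right)} = \frac{1}{5 t + 5 \left(-15\right)} = \frac{1}{5 t - 75} = \frac{1}{-75 + 5 t}$)
$z{\left(n \right)} = - \frac{1}{70}$ ($z{\left(n \right)} = \frac{1}{5 \left(-15 + 1\right)} = \frac{1}{5 \left(-14\right)} = \frac{1}{5} \left(- \frac{1}{14}\right) = - \frac{1}{70}$)
$c{\left(u,V \right)} = 3 - 2 u$ ($c{\left(u,V \right)} = 0 - \left(2 u - 3\right) = 0 - \left(-3 + 2 u\right) = 3 - 2 u$)
$10 c{\left(-5,7 \right)} z{\left(-6 \right)} = 10 \left(3 - -10\right) \left(- \frac{1}{70}\right) = 10 \left(3 + 10\right) \left(- \frac{1}{70}\right) = 10 \cdot 13 \left(- \frac{1}{70}\right) = 130 \left(- \frac{1}{70}\right) = - \frac{13}{7}$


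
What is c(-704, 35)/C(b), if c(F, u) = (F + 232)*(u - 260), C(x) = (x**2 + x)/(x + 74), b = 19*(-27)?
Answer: -647525/3648 ≈ -177.50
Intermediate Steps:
b = -513
C(x) = (x + x**2)/(74 + x)
c(F, u) = (-260 + u)*(232 + F) (c(F, u) = (232 + F)*(-260 + u) = (-260 + u)*(232 + F))
c(-704, 35)/C(b) = (-60320 - 260*(-704) + 232*35 - 704*35)/((-513*(1 - 513)/(74 - 513))) = (-60320 + 183040 + 8120 - 24640)/((-513*(-512)/(-439))) = 106200/((-513*(-1/439)*(-512))) = 106200/(-262656/439) = 106200*(-439/262656) = -647525/3648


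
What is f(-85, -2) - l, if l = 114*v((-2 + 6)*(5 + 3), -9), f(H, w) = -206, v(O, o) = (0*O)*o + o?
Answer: 820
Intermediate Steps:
v(O, o) = o (v(O, o) = 0*o + o = 0 + o = o)
l = -1026 (l = 114*(-9) = -1026)
f(-85, -2) - l = -206 - 1*(-1026) = -206 + 1026 = 820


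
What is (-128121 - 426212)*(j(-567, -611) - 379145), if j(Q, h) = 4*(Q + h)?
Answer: 212784602381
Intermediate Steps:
j(Q, h) = 4*Q + 4*h
(-128121 - 426212)*(j(-567, -611) - 379145) = (-128121 - 426212)*((4*(-567) + 4*(-611)) - 379145) = -554333*((-2268 - 2444) - 379145) = -554333*(-4712 - 379145) = -554333*(-383857) = 212784602381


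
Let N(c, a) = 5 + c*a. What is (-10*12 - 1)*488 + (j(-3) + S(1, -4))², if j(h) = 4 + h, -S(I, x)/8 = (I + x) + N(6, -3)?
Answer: -42407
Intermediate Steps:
N(c, a) = 5 + a*c
S(I, x) = 104 - 8*I - 8*x (S(I, x) = -8*((I + x) + (5 - 3*6)) = -8*((I + x) + (5 - 18)) = -8*((I + x) - 13) = -8*(-13 + I + x) = 104 - 8*I - 8*x)
(-10*12 - 1)*488 + (j(-3) + S(1, -4))² = (-10*12 - 1)*488 + ((4 - 3) + (104 - 8*1 - 8*(-4)))² = (-120 - 1)*488 + (1 + (104 - 8 + 32))² = -121*488 + (1 + 128)² = -59048 + 129² = -59048 + 16641 = -42407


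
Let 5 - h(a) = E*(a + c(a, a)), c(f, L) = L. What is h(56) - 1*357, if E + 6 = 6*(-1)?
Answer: 992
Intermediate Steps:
E = -12 (E = -6 + 6*(-1) = -6 - 6 = -12)
h(a) = 5 + 24*a (h(a) = 5 - (-12)*(a + a) = 5 - (-12)*2*a = 5 - (-24)*a = 5 + 24*a)
h(56) - 1*357 = (5 + 24*56) - 1*357 = (5 + 1344) - 357 = 1349 - 357 = 992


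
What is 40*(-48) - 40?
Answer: -1960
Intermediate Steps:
40*(-48) - 40 = -1920 - 40 = -1960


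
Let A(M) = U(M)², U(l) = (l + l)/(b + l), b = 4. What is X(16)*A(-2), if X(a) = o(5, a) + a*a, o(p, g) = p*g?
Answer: 1344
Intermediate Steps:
U(l) = 2*l/(4 + l) (U(l) = (l + l)/(4 + l) = (2*l)/(4 + l) = 2*l/(4 + l))
A(M) = 4*M²/(4 + M)² (A(M) = (2*M/(4 + M))² = 4*M²/(4 + M)²)
o(p, g) = g*p
X(a) = a² + 5*a (X(a) = a*5 + a*a = 5*a + a² = a² + 5*a)
X(16)*A(-2) = (16*(5 + 16))*(4*(-2)²/(4 - 2)²) = (16*21)*(4*4/2²) = 336*(4*4*(¼)) = 336*4 = 1344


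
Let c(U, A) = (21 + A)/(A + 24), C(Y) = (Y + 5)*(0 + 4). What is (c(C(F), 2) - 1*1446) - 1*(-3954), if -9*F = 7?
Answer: 65231/26 ≈ 2508.9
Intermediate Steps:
F = -7/9 (F = -⅑*7 = -7/9 ≈ -0.77778)
C(Y) = 20 + 4*Y (C(Y) = (5 + Y)*4 = 20 + 4*Y)
c(U, A) = (21 + A)/(24 + A)
(c(C(F), 2) - 1*1446) - 1*(-3954) = ((21 + 2)/(24 + 2) - 1*1446) - 1*(-3954) = (23/26 - 1446) + 3954 = -37573/26 + 3954 = 65231/26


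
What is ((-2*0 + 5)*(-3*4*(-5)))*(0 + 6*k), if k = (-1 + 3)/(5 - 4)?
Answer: 3600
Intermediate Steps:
k = 2 (k = 2/1 = 2*1 = 2)
((-2*0 + 5)*(-3*4*(-5)))*(0 + 6*k) = ((-2*0 + 5)*(-3*4*(-5)))*(0 + 6*2) = ((0 + 5)*(-12*(-5)))*(0 + 12) = (5*60)*12 = 300*12 = 3600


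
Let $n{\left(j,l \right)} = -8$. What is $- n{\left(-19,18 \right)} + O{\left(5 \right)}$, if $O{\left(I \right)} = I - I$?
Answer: $8$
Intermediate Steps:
$O{\left(I \right)} = 0$
$- n{\left(-19,18 \right)} + O{\left(5 \right)} = \left(-1\right) \left(-8\right) + 0 = 8 + 0 = 8$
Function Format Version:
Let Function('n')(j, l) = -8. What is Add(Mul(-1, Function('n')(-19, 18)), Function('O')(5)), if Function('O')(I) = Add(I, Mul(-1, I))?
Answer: 8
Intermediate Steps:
Function('O')(I) = 0
Add(Mul(-1, Function('n')(-19, 18)), Function('O')(5)) = Add(Mul(-1, -8), 0) = Add(8, 0) = 8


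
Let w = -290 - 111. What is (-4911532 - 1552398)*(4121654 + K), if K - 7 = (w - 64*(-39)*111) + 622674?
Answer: -32455327890700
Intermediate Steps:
w = -401 (w = -145*2 - 111 = -290 - 111 = -401)
K = 899336 (K = 7 + ((-401 - 64*(-39)*111) + 622674) = 7 + ((-401 + 2496*111) + 622674) = 7 + ((-401 + 277056) + 622674) = 7 + (276655 + 622674) = 7 + 899329 = 899336)
(-4911532 - 1552398)*(4121654 + K) = (-4911532 - 1552398)*(4121654 + 899336) = -6463930*5020990 = -32455327890700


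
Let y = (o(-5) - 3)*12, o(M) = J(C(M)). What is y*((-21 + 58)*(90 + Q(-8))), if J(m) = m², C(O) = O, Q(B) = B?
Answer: 800976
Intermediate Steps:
o(M) = M²
y = 264 (y = ((-5)² - 3)*12 = (25 - 3)*12 = 22*12 = 264)
y*((-21 + 58)*(90 + Q(-8))) = 264*((-21 + 58)*(90 - 8)) = 264*(37*82) = 264*3034 = 800976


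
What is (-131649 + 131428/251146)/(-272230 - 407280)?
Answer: 16531494163/85328109230 ≈ 0.19374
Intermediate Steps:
(-131649 + 131428/251146)/(-272230 - 407280) = (-131649 + 131428*(1/251146))/(-679510) = (-131649 + 65714/125573)*(-1/679510) = -16531494163/125573*(-1/679510) = 16531494163/85328109230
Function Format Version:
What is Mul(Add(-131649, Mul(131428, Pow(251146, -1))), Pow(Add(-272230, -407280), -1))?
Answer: Rational(16531494163, 85328109230) ≈ 0.19374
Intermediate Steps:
Mul(Add(-131649, Mul(131428, Pow(251146, -1))), Pow(Add(-272230, -407280), -1)) = Mul(Add(-131649, Mul(131428, Rational(1, 251146))), Pow(-679510, -1)) = Mul(Add(-131649, Rational(65714, 125573)), Rational(-1, 679510)) = Mul(Rational(-16531494163, 125573), Rational(-1, 679510)) = Rational(16531494163, 85328109230)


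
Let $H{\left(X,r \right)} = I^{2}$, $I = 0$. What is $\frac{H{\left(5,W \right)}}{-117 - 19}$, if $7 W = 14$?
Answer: $0$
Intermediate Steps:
$W = 2$ ($W = \frac{1}{7} \cdot 14 = 2$)
$H{\left(X,r \right)} = 0$ ($H{\left(X,r \right)} = 0^{2} = 0$)
$\frac{H{\left(5,W \right)}}{-117 - 19} = \frac{0}{-117 - 19} = \frac{0}{-136} = 0 \left(- \frac{1}{136}\right) = 0$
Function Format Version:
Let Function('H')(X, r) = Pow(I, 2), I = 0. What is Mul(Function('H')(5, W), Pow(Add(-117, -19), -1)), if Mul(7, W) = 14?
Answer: 0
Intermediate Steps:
W = 2 (W = Mul(Rational(1, 7), 14) = 2)
Function('H')(X, r) = 0 (Function('H')(X, r) = Pow(0, 2) = 0)
Mul(Function('H')(5, W), Pow(Add(-117, -19), -1)) = Mul(0, Pow(Add(-117, -19), -1)) = Mul(0, Pow(-136, -1)) = Mul(0, Rational(-1, 136)) = 0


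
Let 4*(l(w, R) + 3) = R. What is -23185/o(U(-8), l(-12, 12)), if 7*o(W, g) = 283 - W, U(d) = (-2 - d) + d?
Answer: -32459/57 ≈ -569.46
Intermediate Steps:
l(w, R) = -3 + R/4
U(d) = -2
o(W, g) = 283/7 - W/7 (o(W, g) = (283 - W)/7 = 283/7 - W/7)
-23185/o(U(-8), l(-12, 12)) = -23185/(283/7 - ⅐*(-2)) = -23185/(283/7 + 2/7) = -23185/285/7 = -23185*7/285 = -32459/57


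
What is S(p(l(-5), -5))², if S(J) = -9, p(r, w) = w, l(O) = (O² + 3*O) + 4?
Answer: 81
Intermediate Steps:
l(O) = 4 + O² + 3*O
S(p(l(-5), -5))² = (-9)² = 81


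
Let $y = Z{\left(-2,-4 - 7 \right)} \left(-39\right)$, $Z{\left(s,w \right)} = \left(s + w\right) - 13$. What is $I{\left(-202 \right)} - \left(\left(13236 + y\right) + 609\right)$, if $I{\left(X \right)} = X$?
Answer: $-15061$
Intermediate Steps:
$Z{\left(s,w \right)} = -13 + s + w$
$y = 1014$ ($y = \left(-13 - 2 - 11\right) \left(-39\right) = \left(-26\right) \left(-39\right) = 1014$)
$I{\left(-202 \right)} - \left(\left(13236 + y\right) + 609\right) = -202 - \left(\left(13236 + 1014\right) + 609\right) = -202 - \left(14250 + 609\right) = -202 - 14859 = -15061$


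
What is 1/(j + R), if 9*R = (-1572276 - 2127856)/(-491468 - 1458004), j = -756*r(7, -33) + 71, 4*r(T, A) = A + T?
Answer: 4386312/21866690353 ≈ 0.00020059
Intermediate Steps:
r(T, A) = A/4 + T/4 (r(T, A) = (A + T)/4 = A/4 + T/4)
j = 4985 (j = -756*((1/4)*(-33) + (1/4)*7) + 71 = -756*(-33/4 + 7/4) + 71 = -756*(-13/2) + 71 = 4914 + 71 = 4985)
R = 925033/4386312 (R = ((-1572276 - 2127856)/(-491468 - 1458004))/9 = (-3700132/(-1949472))/9 = (-3700132*(-1/1949472))/9 = (1/9)*(925033/487368) = 925033/4386312 ≈ 0.21089)
1/(j + R) = 1/(4985 + 925033/4386312) = 1/(21866690353/4386312) = 4386312/21866690353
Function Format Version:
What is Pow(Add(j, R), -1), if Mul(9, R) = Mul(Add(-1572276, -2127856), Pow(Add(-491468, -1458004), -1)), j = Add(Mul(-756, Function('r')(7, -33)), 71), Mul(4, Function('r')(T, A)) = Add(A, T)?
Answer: Rational(4386312, 21866690353) ≈ 0.00020059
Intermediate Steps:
Function('r')(T, A) = Add(Mul(Rational(1, 4), A), Mul(Rational(1, 4), T)) (Function('r')(T, A) = Mul(Rational(1, 4), Add(A, T)) = Add(Mul(Rational(1, 4), A), Mul(Rational(1, 4), T)))
j = 4985 (j = Add(Mul(-756, Add(Mul(Rational(1, 4), -33), Mul(Rational(1, 4), 7))), 71) = Add(Mul(-756, Add(Rational(-33, 4), Rational(7, 4))), 71) = Add(Mul(-756, Rational(-13, 2)), 71) = Add(4914, 71) = 4985)
R = Rational(925033, 4386312) (R = Mul(Rational(1, 9), Mul(Add(-1572276, -2127856), Pow(Add(-491468, -1458004), -1))) = Mul(Rational(1, 9), Mul(-3700132, Pow(-1949472, -1))) = Mul(Rational(1, 9), Mul(-3700132, Rational(-1, 1949472))) = Mul(Rational(1, 9), Rational(925033, 487368)) = Rational(925033, 4386312) ≈ 0.21089)
Pow(Add(j, R), -1) = Pow(Add(4985, Rational(925033, 4386312)), -1) = Pow(Rational(21866690353, 4386312), -1) = Rational(4386312, 21866690353)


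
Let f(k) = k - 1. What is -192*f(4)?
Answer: -576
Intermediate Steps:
f(k) = -1 + k
-192*f(4) = -192*(-1 + 4) = -192*3 = -576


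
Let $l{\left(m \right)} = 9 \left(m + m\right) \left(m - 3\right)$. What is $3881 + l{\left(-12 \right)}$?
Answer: $7121$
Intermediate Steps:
$l{\left(m \right)} = 18 m \left(-3 + m\right)$ ($l{\left(m \right)} = 9 \cdot 2 m \left(-3 + m\right) = 18 m \left(-3 + m\right)$)
$3881 + l{\left(-12 \right)} = 3881 + 18 \left(-12\right) \left(-3 - 12\right) = 3881 + 18 \left(-12\right) \left(-15\right) = 3881 + 3240 = 7121$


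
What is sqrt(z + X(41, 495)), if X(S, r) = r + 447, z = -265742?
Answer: 20*I*sqrt(662) ≈ 514.59*I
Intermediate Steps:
X(S, r) = 447 + r
sqrt(z + X(41, 495)) = sqrt(-265742 + (447 + 495)) = sqrt(-265742 + 942) = sqrt(-264800) = 20*I*sqrt(662)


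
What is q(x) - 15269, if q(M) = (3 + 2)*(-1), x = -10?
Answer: -15274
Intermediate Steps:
q(M) = -5 (q(M) = 5*(-1) = -5)
q(x) - 15269 = -5 - 15269 = -15274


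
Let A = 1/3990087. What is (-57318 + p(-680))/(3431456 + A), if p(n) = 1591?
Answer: -222355578249/13691807976673 ≈ -0.016240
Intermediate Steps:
A = 1/3990087 ≈ 2.5062e-7
(-57318 + p(-680))/(3431456 + A) = (-57318 + 1591)/(3431456 + 1/3990087) = -55727/13691807976673/3990087 = -55727*3990087/13691807976673 = -222355578249/13691807976673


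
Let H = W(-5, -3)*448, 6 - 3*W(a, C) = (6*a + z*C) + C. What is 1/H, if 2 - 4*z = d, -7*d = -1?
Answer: 1/6032 ≈ 0.00016578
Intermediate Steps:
d = ⅐ (d = -⅐*(-1) = ⅐ ≈ 0.14286)
z = 13/28 (z = ½ - ¼*⅐ = ½ - 1/28 = 13/28 ≈ 0.46429)
W(a, C) = 2 - 2*a - 41*C/84 (W(a, C) = 2 - ((6*a + 13*C/28) + C)/3 = 2 - (6*a + 41*C/28)/3 = 2 + (-2*a - 41*C/84) = 2 - 2*a - 41*C/84)
H = 6032 (H = (2 - 2*(-5) - 41/84*(-3))*448 = (2 + 10 + 41/28)*448 = (377/28)*448 = 6032)
1/H = 1/6032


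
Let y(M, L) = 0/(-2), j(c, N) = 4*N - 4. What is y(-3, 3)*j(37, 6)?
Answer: 0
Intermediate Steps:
j(c, N) = -4 + 4*N
y(M, L) = 0 (y(M, L) = 0*(-½) = 0)
y(-3, 3)*j(37, 6) = 0*(-4 + 4*6) = 0*(-4 + 24) = 0*20 = 0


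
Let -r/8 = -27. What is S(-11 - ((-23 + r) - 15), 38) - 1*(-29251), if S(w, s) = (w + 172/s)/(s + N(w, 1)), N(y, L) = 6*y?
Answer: 609126329/20824 ≈ 29251.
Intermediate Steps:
r = 216 (r = -8*(-27) = 216)
S(w, s) = (w + 172/s)/(s + 6*w)
S(-11 - ((-23 + r) - 15), 38) - 1*(-29251) = (172 + 38*(-11 - ((-23 + 216) - 15)))/(38*(38 + 6*(-11 - ((-23 + 216) - 15)))) - 1*(-29251) = (172 + 38*(-11 - (193 - 15)))/(38*(38 + 6*(-11 - (193 - 15)))) + 29251 = (172 + 38*(-11 - 1*178))/(38*(38 + 6*(-11 - 1*178))) + 29251 = (172 + 38*(-11 - 178))/(38*(38 + 6*(-11 - 178))) + 29251 = (172 + 38*(-189))/(38*(38 + 6*(-189))) + 29251 = (172 - 7182)/(38*(38 - 1134)) + 29251 = (1/38)*(-7010)/(-1096) + 29251 = (1/38)*(-1/1096)*(-7010) + 29251 = 3505/20824 + 29251 = 609126329/20824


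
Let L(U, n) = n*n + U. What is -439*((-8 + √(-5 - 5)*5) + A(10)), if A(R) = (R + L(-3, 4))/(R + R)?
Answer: 60143/20 - 2195*I*√10 ≈ 3007.1 - 6941.2*I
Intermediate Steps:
L(U, n) = U + n² (L(U, n) = n² + U = U + n²)
A(R) = (13 + R)/(2*R) (A(R) = (R + (-3 + 4²))/(R + R) = (R + (-3 + 16))/((2*R)) = (R + 13)*(1/(2*R)) = (13 + R)*(1/(2*R)) = (13 + R)/(2*R))
-439*((-8 + √(-5 - 5)*5) + A(10)) = -439*((-8 + √(-5 - 5)*5) + (½)*(13 + 10)/10) = -439*((-8 + √(-10)*5) + (½)*(⅒)*23) = -439*((-8 + (I*√10)*5) + 23/20) = -439*((-8 + 5*I*√10) + 23/20) = -439*(-137/20 + 5*I*√10) = 60143/20 - 2195*I*√10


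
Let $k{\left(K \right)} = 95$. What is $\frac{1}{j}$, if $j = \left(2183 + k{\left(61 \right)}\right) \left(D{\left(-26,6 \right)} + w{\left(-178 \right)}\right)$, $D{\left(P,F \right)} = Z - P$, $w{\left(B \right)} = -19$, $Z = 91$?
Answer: $\frac{1}{223244} \approx 4.4794 \cdot 10^{-6}$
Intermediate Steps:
$D{\left(P,F \right)} = 91 - P$
$j = 223244$ ($j = \left(2183 + 95\right) \left(\left(91 - -26\right) - 19\right) = 2278 \left(\left(91 + 26\right) - 19\right) = 2278 \left(117 - 19\right) = 2278 \cdot 98 = 223244$)
$\frac{1}{j} = \frac{1}{223244}$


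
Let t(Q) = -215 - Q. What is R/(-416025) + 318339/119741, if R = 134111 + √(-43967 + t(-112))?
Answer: 116378397224/49815249525 - I*√44070/416025 ≈ 2.3362 - 0.00050461*I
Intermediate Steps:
R = 134111 + I*√44070 (R = 134111 + √(-43967 + (-215 - 1*(-112))) = 134111 + √(-43967 + (-215 + 112)) = 134111 + √(-43967 - 103) = 134111 + √(-44070) = 134111 + I*√44070 ≈ 1.3411e+5 + 209.93*I)
R/(-416025) + 318339/119741 = (134111 + I*√44070)/(-416025) + 318339/119741 = (134111 + I*√44070)*(-1/416025) + 318339*(1/119741) = (-134111/416025 - I*√44070/416025) + 318339/119741 = 116378397224/49815249525 - I*√44070/416025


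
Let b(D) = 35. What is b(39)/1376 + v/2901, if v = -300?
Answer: -103755/1330592 ≈ -0.077977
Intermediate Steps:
b(39)/1376 + v/2901 = 35/1376 - 300/2901 = 35*(1/1376) - 300*1/2901 = 35/1376 - 100/967 = -103755/1330592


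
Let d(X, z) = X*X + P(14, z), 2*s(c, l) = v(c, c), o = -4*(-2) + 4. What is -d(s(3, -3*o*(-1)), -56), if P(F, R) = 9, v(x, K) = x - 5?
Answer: -10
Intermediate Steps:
o = 12 (o = 8 + 4 = 12)
v(x, K) = -5 + x
s(c, l) = -5/2 + c/2 (s(c, l) = (-5 + c)/2 = -5/2 + c/2)
d(X, z) = 9 + X² (d(X, z) = X*X + 9 = X² + 9 = 9 + X²)
-d(s(3, -3*o*(-1)), -56) = -(9 + (-5/2 + (½)*3)²) = -(9 + (-5/2 + 3/2)²) = -(9 + (-1)²) = -(9 + 1) = -1*10 = -10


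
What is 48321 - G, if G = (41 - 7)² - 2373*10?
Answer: 70895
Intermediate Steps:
G = -22574 (G = 34² - 1*23730 = 1156 - 23730 = -22574)
48321 - G = 48321 - 1*(-22574) = 48321 + 22574 = 70895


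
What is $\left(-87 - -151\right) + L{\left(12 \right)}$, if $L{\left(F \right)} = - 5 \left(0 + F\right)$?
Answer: $4$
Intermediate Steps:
$L{\left(F \right)} = - 5 F$
$\left(-87 - -151\right) + L{\left(12 \right)} = \left(-87 - -151\right) - 60 = \left(-87 + 151\right) - 60 = 64 - 60 = 4$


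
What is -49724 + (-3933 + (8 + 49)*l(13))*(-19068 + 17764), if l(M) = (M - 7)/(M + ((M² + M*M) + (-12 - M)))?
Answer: 5077540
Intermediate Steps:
l(M) = (-7 + M)/(-12 + 2*M²) (l(M) = (-7 + M)/(M + ((M² + M²) + (-12 - M))) = (-7 + M)/(M + (2*M² + (-12 - M))) = (-7 + M)/(M + (-12 - M + 2*M²)) = (-7 + M)/(-12 + 2*M²))
-49724 + (-3933 + (8 + 49)*l(13))*(-19068 + 17764) = -49724 + (-3933 + (8 + 49)*((-7 + 13)/(2*(-6 + 13²))))*(-19068 + 17764) = -49724 + (-3933 + 57*((½)*6/(-6 + 169)))*(-1304) = -49724 + (-3933 + 57*((½)*6/163))*(-1304) = -49724 + (-3933 + 57*((½)*(1/163)*6))*(-1304) = -49724 + (-3933 + 57*(3/163))*(-1304) = -49724 + (-3933 + 171/163)*(-1304) = -49724 - 640908/163*(-1304) = -49724 + 5127264 = 5077540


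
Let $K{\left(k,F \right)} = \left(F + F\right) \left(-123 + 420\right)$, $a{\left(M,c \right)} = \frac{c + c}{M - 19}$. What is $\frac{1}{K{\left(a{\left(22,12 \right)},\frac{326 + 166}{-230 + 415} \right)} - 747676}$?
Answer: $- \frac{185}{138027812} \approx -1.3403 \cdot 10^{-6}$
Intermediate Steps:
$a{\left(M,c \right)} = \frac{2 c}{-19 + M}$
$K{\left(k,F \right)} = 594 F$ ($K{\left(k,F \right)} = 2 F 297 = 594 F$)
$\frac{1}{K{\left(a{\left(22,12 \right)},\frac{326 + 166}{-230 + 415} \right)} - 747676} = \frac{1}{594 \frac{326 + 166}{-230 + 415} - 747676} = \frac{1}{594 \cdot \frac{492}{185} - 747676} = \frac{1}{\frac{292248}{185} - 747676} = \frac{1}{- \frac{138027812}{185}} = - \frac{185}{138027812}$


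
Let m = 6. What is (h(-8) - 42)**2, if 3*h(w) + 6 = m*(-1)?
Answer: 2116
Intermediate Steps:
h(w) = -4 (h(w) = -2 + (6*(-1))/3 = -2 + (1/3)*(-6) = -2 - 2 = -4)
(h(-8) - 42)**2 = (-4 - 42)**2 = (-46)**2 = 2116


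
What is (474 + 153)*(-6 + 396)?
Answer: 244530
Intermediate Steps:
(474 + 153)*(-6 + 396) = 627*390 = 244530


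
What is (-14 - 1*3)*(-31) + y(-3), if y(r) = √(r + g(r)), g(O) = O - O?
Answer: 527 + I*√3 ≈ 527.0 + 1.732*I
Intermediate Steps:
g(O) = 0
y(r) = √r (y(r) = √(r + 0) = √r)
(-14 - 1*3)*(-31) + y(-3) = (-14 - 1*3)*(-31) + √(-3) = (-14 - 3)*(-31) + I*√3 = -17*(-31) + I*√3 = 527 + I*√3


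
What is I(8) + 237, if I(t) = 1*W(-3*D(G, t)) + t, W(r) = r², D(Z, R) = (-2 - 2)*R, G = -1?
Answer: 9461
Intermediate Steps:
D(Z, R) = -4*R
I(t) = t + 144*t² (I(t) = 1*(-(-12)*t)² + t = 1*(12*t)² + t = 1*(144*t²) + t = 144*t² + t = t + 144*t²)
I(8) + 237 = 8*(1 + 144*8) + 237 = 8*(1 + 1152) + 237 = 8*1153 + 237 = 9224 + 237 = 9461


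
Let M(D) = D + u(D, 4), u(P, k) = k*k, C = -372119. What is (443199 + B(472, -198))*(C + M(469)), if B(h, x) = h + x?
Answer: -164809644882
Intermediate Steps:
u(P, k) = k**2
M(D) = 16 + D (M(D) = D + 4**2 = D + 16 = 16 + D)
(443199 + B(472, -198))*(C + M(469)) = (443199 + (472 - 198))*(-372119 + (16 + 469)) = (443199 + 274)*(-372119 + 485) = 443473*(-371634) = -164809644882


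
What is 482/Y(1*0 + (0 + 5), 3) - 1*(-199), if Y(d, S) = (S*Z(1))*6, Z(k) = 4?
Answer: 7405/36 ≈ 205.69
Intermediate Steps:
Y(d, S) = 24*S (Y(d, S) = (S*4)*6 = (4*S)*6 = 24*S)
482/Y(1*0 + (0 + 5), 3) - 1*(-199) = 482/((24*3)) - 1*(-199) = 482/72 + 199 = 482*(1/72) + 199 = 241/36 + 199 = 7405/36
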